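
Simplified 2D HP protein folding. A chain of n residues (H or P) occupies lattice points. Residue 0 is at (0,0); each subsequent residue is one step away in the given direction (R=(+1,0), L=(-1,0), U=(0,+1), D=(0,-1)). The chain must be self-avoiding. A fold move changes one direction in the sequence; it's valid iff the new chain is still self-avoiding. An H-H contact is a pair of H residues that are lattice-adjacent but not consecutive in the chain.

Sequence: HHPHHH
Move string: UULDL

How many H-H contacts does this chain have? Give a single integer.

Positions: [(0, 0), (0, 1), (0, 2), (-1, 2), (-1, 1), (-2, 1)]
H-H contact: residue 1 @(0,1) - residue 4 @(-1, 1)

Answer: 1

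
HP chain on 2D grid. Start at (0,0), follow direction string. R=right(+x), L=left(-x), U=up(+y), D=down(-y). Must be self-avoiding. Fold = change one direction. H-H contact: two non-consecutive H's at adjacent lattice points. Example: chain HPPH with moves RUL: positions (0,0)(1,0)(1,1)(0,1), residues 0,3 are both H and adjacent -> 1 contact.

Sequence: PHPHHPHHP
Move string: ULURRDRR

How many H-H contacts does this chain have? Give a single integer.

Answer: 2

Derivation:
Positions: [(0, 0), (0, 1), (-1, 1), (-1, 2), (0, 2), (1, 2), (1, 1), (2, 1), (3, 1)]
H-H contact: residue 1 @(0,1) - residue 6 @(1, 1)
H-H contact: residue 1 @(0,1) - residue 4 @(0, 2)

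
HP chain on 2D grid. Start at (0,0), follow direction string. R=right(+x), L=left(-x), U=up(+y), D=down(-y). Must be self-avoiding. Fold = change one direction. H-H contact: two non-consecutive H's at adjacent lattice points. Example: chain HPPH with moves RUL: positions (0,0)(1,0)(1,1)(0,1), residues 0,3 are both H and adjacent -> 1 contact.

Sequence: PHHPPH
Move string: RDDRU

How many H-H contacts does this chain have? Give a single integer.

Positions: [(0, 0), (1, 0), (1, -1), (1, -2), (2, -2), (2, -1)]
H-H contact: residue 2 @(1,-1) - residue 5 @(2, -1)

Answer: 1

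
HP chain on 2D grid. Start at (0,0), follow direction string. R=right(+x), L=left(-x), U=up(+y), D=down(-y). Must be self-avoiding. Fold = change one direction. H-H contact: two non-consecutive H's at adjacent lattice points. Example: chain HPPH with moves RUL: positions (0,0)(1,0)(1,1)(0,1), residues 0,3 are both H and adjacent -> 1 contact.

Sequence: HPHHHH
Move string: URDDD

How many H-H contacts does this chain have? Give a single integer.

Answer: 1

Derivation:
Positions: [(0, 0), (0, 1), (1, 1), (1, 0), (1, -1), (1, -2)]
H-H contact: residue 0 @(0,0) - residue 3 @(1, 0)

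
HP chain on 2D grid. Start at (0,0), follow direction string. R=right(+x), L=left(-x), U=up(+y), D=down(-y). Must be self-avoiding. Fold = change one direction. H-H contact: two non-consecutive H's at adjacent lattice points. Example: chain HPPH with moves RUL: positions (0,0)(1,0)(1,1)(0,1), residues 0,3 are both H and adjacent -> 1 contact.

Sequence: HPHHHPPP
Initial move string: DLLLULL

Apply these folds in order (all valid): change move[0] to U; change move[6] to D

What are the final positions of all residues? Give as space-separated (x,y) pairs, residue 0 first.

Answer: (0,0) (0,1) (-1,1) (-2,1) (-3,1) (-3,2) (-4,2) (-4,1)

Derivation:
Initial moves: DLLLULL
Fold: move[0]->U => ULLLULL (positions: [(0, 0), (0, 1), (-1, 1), (-2, 1), (-3, 1), (-3, 2), (-4, 2), (-5, 2)])
Fold: move[6]->D => ULLLULD (positions: [(0, 0), (0, 1), (-1, 1), (-2, 1), (-3, 1), (-3, 2), (-4, 2), (-4, 1)])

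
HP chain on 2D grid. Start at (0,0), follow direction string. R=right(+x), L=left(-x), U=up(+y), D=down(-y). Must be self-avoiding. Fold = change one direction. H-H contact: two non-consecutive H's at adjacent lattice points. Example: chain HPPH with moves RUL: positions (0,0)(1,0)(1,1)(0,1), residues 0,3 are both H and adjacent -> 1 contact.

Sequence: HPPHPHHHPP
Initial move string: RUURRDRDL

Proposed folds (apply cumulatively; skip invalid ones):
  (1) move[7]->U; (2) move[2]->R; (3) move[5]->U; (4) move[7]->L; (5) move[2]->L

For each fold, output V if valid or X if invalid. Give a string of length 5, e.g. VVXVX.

Answer: XVXXX

Derivation:
Initial: RUURRDRDL -> [(0, 0), (1, 0), (1, 1), (1, 2), (2, 2), (3, 2), (3, 1), (4, 1), (4, 0), (3, 0)]
Fold 1: move[7]->U => RUURRDRUL INVALID (collision), skipped
Fold 2: move[2]->R => RURRRDRDL VALID
Fold 3: move[5]->U => RURRRURDL INVALID (collision), skipped
Fold 4: move[7]->L => RURRRDRLL INVALID (collision), skipped
Fold 5: move[2]->L => RULRRDRDL INVALID (collision), skipped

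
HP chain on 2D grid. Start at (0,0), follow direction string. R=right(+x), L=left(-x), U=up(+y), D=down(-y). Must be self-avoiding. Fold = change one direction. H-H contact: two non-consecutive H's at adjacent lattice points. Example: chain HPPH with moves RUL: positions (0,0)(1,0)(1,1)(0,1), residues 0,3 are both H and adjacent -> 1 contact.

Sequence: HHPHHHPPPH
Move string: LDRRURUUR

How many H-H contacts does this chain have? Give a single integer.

Answer: 2

Derivation:
Positions: [(0, 0), (-1, 0), (-1, -1), (0, -1), (1, -1), (1, 0), (2, 0), (2, 1), (2, 2), (3, 2)]
H-H contact: residue 0 @(0,0) - residue 5 @(1, 0)
H-H contact: residue 0 @(0,0) - residue 3 @(0, -1)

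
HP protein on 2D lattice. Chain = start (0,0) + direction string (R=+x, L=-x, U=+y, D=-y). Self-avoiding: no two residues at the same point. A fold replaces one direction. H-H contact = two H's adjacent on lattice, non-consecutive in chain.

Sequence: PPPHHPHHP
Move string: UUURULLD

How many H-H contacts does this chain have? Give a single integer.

Positions: [(0, 0), (0, 1), (0, 2), (0, 3), (1, 3), (1, 4), (0, 4), (-1, 4), (-1, 3)]
H-H contact: residue 3 @(0,3) - residue 6 @(0, 4)

Answer: 1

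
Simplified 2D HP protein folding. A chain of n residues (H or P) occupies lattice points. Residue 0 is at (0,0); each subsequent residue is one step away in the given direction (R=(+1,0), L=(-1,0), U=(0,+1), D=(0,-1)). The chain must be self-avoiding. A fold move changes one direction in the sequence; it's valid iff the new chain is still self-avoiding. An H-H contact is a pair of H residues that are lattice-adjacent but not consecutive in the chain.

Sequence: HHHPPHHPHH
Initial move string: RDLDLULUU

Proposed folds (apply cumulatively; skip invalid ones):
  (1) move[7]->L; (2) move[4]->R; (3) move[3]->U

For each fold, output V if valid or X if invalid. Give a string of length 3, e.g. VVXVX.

Initial: RDLDLULUU -> [(0, 0), (1, 0), (1, -1), (0, -1), (0, -2), (-1, -2), (-1, -1), (-2, -1), (-2, 0), (-2, 1)]
Fold 1: move[7]->L => RDLDLULLU VALID
Fold 2: move[4]->R => RDLDRULLU INVALID (collision), skipped
Fold 3: move[3]->U => RDLULULLU INVALID (collision), skipped

Answer: VXX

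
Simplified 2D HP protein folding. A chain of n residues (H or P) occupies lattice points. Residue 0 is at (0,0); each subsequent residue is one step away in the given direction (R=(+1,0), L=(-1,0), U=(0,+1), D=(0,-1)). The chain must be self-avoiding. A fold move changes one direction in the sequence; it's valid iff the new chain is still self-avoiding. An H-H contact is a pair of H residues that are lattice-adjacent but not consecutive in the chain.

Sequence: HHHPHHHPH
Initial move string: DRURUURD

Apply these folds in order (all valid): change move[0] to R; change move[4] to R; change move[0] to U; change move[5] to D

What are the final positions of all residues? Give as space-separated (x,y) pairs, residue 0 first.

Answer: (0,0) (0,1) (1,1) (1,2) (2,2) (3,2) (3,1) (4,1) (4,0)

Derivation:
Initial moves: DRURUURD
Fold: move[0]->R => RRURUURD (positions: [(0, 0), (1, 0), (2, 0), (2, 1), (3, 1), (3, 2), (3, 3), (4, 3), (4, 2)])
Fold: move[4]->R => RRURRURD (positions: [(0, 0), (1, 0), (2, 0), (2, 1), (3, 1), (4, 1), (4, 2), (5, 2), (5, 1)])
Fold: move[0]->U => URURRURD (positions: [(0, 0), (0, 1), (1, 1), (1, 2), (2, 2), (3, 2), (3, 3), (4, 3), (4, 2)])
Fold: move[5]->D => URURRDRD (positions: [(0, 0), (0, 1), (1, 1), (1, 2), (2, 2), (3, 2), (3, 1), (4, 1), (4, 0)])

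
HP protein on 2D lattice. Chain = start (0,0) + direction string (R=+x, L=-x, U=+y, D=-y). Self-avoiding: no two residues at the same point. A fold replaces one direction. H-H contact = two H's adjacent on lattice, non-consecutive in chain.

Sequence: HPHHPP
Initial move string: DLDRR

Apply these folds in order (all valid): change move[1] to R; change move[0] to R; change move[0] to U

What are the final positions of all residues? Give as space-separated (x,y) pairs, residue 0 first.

Answer: (0,0) (0,1) (1,1) (1,0) (2,0) (3,0)

Derivation:
Initial moves: DLDRR
Fold: move[1]->R => DRDRR (positions: [(0, 0), (0, -1), (1, -1), (1, -2), (2, -2), (3, -2)])
Fold: move[0]->R => RRDRR (positions: [(0, 0), (1, 0), (2, 0), (2, -1), (3, -1), (4, -1)])
Fold: move[0]->U => URDRR (positions: [(0, 0), (0, 1), (1, 1), (1, 0), (2, 0), (3, 0)])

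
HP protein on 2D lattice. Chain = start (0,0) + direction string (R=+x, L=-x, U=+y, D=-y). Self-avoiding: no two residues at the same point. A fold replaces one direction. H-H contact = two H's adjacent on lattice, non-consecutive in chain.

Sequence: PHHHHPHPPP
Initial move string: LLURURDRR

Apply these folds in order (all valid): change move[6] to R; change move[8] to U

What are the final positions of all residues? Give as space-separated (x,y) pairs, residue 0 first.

Initial moves: LLURURDRR
Fold: move[6]->R => LLURURRRR (positions: [(0, 0), (-1, 0), (-2, 0), (-2, 1), (-1, 1), (-1, 2), (0, 2), (1, 2), (2, 2), (3, 2)])
Fold: move[8]->U => LLURURRRU (positions: [(0, 0), (-1, 0), (-2, 0), (-2, 1), (-1, 1), (-1, 2), (0, 2), (1, 2), (2, 2), (2, 3)])

Answer: (0,0) (-1,0) (-2,0) (-2,1) (-1,1) (-1,2) (0,2) (1,2) (2,2) (2,3)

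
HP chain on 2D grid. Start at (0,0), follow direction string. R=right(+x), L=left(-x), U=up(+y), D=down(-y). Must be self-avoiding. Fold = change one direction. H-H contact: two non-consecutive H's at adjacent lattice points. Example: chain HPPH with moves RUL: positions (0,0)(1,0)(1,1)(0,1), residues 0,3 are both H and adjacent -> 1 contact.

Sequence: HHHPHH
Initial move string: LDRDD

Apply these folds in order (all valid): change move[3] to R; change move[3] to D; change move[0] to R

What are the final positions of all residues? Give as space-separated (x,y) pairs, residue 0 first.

Answer: (0,0) (1,0) (1,-1) (2,-1) (2,-2) (2,-3)

Derivation:
Initial moves: LDRDD
Fold: move[3]->R => LDRRD (positions: [(0, 0), (-1, 0), (-1, -1), (0, -1), (1, -1), (1, -2)])
Fold: move[3]->D => LDRDD (positions: [(0, 0), (-1, 0), (-1, -1), (0, -1), (0, -2), (0, -3)])
Fold: move[0]->R => RDRDD (positions: [(0, 0), (1, 0), (1, -1), (2, -1), (2, -2), (2, -3)])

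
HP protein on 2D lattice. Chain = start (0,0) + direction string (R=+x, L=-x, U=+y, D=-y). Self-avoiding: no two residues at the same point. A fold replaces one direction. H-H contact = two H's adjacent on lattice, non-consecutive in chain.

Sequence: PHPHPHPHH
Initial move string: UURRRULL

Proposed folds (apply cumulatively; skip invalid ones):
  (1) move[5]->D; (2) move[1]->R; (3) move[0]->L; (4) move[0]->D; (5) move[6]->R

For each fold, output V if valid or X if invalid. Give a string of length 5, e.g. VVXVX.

Answer: VVXVX

Derivation:
Initial: UURRRULL -> [(0, 0), (0, 1), (0, 2), (1, 2), (2, 2), (3, 2), (3, 3), (2, 3), (1, 3)]
Fold 1: move[5]->D => UURRRDLL VALID
Fold 2: move[1]->R => URRRRDLL VALID
Fold 3: move[0]->L => LRRRRDLL INVALID (collision), skipped
Fold 4: move[0]->D => DRRRRDLL VALID
Fold 5: move[6]->R => DRRRRDRL INVALID (collision), skipped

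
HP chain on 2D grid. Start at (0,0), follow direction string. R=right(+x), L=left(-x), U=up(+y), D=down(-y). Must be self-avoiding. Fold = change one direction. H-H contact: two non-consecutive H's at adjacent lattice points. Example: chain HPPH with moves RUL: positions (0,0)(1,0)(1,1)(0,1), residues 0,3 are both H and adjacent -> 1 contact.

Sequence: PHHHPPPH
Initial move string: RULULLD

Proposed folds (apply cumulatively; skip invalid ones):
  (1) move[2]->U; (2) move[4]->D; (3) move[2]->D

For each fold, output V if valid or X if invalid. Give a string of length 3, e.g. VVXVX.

Initial: RULULLD -> [(0, 0), (1, 0), (1, 1), (0, 1), (0, 2), (-1, 2), (-2, 2), (-2, 1)]
Fold 1: move[2]->U => RUUULLD VALID
Fold 2: move[4]->D => RUUUDLD INVALID (collision), skipped
Fold 3: move[2]->D => RUDULLD INVALID (collision), skipped

Answer: VXX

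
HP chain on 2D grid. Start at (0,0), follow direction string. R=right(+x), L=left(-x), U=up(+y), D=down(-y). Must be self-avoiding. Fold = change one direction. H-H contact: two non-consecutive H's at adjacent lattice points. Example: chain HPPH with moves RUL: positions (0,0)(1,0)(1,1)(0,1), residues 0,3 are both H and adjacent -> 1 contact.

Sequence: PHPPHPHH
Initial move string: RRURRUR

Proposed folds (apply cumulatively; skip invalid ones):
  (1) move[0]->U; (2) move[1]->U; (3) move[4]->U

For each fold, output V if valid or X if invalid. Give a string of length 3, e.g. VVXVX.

Answer: VVV

Derivation:
Initial: RRURRUR -> [(0, 0), (1, 0), (2, 0), (2, 1), (3, 1), (4, 1), (4, 2), (5, 2)]
Fold 1: move[0]->U => URURRUR VALID
Fold 2: move[1]->U => UUURRUR VALID
Fold 3: move[4]->U => UUURUUR VALID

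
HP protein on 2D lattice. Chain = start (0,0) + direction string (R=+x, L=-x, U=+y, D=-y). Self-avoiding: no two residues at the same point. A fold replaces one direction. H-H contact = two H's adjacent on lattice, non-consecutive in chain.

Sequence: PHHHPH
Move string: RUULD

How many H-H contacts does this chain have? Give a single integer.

Answer: 1

Derivation:
Positions: [(0, 0), (1, 0), (1, 1), (1, 2), (0, 2), (0, 1)]
H-H contact: residue 2 @(1,1) - residue 5 @(0, 1)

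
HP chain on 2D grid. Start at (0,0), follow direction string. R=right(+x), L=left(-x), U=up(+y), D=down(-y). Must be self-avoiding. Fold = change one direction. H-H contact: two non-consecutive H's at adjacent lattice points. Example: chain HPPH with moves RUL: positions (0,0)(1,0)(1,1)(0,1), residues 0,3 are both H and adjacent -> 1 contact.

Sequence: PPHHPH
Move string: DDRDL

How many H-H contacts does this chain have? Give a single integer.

Answer: 1

Derivation:
Positions: [(0, 0), (0, -1), (0, -2), (1, -2), (1, -3), (0, -3)]
H-H contact: residue 2 @(0,-2) - residue 5 @(0, -3)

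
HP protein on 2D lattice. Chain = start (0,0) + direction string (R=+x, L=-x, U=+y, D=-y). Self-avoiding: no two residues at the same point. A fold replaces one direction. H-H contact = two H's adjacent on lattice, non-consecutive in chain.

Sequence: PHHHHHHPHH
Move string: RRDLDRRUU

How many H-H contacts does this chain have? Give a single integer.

Positions: [(0, 0), (1, 0), (2, 0), (2, -1), (1, -1), (1, -2), (2, -2), (3, -2), (3, -1), (3, 0)]
H-H contact: residue 1 @(1,0) - residue 4 @(1, -1)
H-H contact: residue 2 @(2,0) - residue 9 @(3, 0)
H-H contact: residue 3 @(2,-1) - residue 8 @(3, -1)
H-H contact: residue 3 @(2,-1) - residue 6 @(2, -2)

Answer: 4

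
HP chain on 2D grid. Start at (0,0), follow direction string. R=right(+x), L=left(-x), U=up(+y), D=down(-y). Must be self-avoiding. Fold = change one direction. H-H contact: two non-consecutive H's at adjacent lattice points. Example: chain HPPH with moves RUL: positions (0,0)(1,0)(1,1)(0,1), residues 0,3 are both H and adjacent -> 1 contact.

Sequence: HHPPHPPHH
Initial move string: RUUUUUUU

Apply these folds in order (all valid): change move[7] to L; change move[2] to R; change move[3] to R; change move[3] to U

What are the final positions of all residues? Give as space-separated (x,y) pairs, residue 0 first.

Answer: (0,0) (1,0) (1,1) (2,1) (2,2) (2,3) (2,4) (2,5) (1,5)

Derivation:
Initial moves: RUUUUUUU
Fold: move[7]->L => RUUUUUUL (positions: [(0, 0), (1, 0), (1, 1), (1, 2), (1, 3), (1, 4), (1, 5), (1, 6), (0, 6)])
Fold: move[2]->R => RURUUUUL (positions: [(0, 0), (1, 0), (1, 1), (2, 1), (2, 2), (2, 3), (2, 4), (2, 5), (1, 5)])
Fold: move[3]->R => RURRUUUL (positions: [(0, 0), (1, 0), (1, 1), (2, 1), (3, 1), (3, 2), (3, 3), (3, 4), (2, 4)])
Fold: move[3]->U => RURUUUUL (positions: [(0, 0), (1, 0), (1, 1), (2, 1), (2, 2), (2, 3), (2, 4), (2, 5), (1, 5)])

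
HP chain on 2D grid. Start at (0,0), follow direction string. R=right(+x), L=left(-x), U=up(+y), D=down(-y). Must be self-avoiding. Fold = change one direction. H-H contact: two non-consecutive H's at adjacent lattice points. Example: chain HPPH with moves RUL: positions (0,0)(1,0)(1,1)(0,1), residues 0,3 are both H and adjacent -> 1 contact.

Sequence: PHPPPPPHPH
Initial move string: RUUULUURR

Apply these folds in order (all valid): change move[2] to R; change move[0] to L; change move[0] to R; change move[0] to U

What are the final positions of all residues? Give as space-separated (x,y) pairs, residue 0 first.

Initial moves: RUUULUURR
Fold: move[2]->R => RURULUURR (positions: [(0, 0), (1, 0), (1, 1), (2, 1), (2, 2), (1, 2), (1, 3), (1, 4), (2, 4), (3, 4)])
Fold: move[0]->L => LURULUURR (positions: [(0, 0), (-1, 0), (-1, 1), (0, 1), (0, 2), (-1, 2), (-1, 3), (-1, 4), (0, 4), (1, 4)])
Fold: move[0]->R => RURULUURR (positions: [(0, 0), (1, 0), (1, 1), (2, 1), (2, 2), (1, 2), (1, 3), (1, 4), (2, 4), (3, 4)])
Fold: move[0]->U => UURULUURR (positions: [(0, 0), (0, 1), (0, 2), (1, 2), (1, 3), (0, 3), (0, 4), (0, 5), (1, 5), (2, 5)])

Answer: (0,0) (0,1) (0,2) (1,2) (1,3) (0,3) (0,4) (0,5) (1,5) (2,5)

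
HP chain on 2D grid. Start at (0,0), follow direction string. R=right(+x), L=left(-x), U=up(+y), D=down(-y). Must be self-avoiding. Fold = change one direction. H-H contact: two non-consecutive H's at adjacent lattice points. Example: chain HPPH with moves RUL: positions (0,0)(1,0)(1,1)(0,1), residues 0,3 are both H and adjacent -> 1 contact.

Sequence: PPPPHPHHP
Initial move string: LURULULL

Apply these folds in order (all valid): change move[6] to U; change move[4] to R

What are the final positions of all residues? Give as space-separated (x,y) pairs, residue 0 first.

Answer: (0,0) (-1,0) (-1,1) (0,1) (0,2) (1,2) (1,3) (1,4) (0,4)

Derivation:
Initial moves: LURULULL
Fold: move[6]->U => LURULUUL (positions: [(0, 0), (-1, 0), (-1, 1), (0, 1), (0, 2), (-1, 2), (-1, 3), (-1, 4), (-2, 4)])
Fold: move[4]->R => LURURUUL (positions: [(0, 0), (-1, 0), (-1, 1), (0, 1), (0, 2), (1, 2), (1, 3), (1, 4), (0, 4)])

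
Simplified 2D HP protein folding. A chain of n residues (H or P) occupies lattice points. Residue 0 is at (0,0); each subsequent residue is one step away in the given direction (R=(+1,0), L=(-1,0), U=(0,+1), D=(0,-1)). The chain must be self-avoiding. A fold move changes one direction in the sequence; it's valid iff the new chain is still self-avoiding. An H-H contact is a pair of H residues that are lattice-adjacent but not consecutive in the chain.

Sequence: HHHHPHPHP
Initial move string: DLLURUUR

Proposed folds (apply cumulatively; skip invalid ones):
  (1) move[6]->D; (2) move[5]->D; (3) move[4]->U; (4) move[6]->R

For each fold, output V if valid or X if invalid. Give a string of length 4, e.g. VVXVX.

Initial: DLLURUUR -> [(0, 0), (0, -1), (-1, -1), (-2, -1), (-2, 0), (-1, 0), (-1, 1), (-1, 2), (0, 2)]
Fold 1: move[6]->D => DLLURUDR INVALID (collision), skipped
Fold 2: move[5]->D => DLLURDUR INVALID (collision), skipped
Fold 3: move[4]->U => DLLUUUUR VALID
Fold 4: move[6]->R => DLLUUURR VALID

Answer: XXVV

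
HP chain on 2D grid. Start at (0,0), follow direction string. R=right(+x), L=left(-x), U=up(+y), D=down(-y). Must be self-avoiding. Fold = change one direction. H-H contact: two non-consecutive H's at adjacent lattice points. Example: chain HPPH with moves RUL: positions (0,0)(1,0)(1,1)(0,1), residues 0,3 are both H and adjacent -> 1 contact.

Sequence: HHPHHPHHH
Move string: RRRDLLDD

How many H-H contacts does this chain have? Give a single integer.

Answer: 1

Derivation:
Positions: [(0, 0), (1, 0), (2, 0), (3, 0), (3, -1), (2, -1), (1, -1), (1, -2), (1, -3)]
H-H contact: residue 1 @(1,0) - residue 6 @(1, -1)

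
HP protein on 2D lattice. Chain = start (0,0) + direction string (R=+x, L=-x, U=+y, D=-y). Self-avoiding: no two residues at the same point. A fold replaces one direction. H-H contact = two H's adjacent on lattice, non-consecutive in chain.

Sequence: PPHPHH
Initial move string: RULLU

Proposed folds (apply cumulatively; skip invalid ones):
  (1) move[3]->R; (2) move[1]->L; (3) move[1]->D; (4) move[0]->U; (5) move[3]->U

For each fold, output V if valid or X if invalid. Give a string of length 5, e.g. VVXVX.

Answer: XXVXX

Derivation:
Initial: RULLU -> [(0, 0), (1, 0), (1, 1), (0, 1), (-1, 1), (-1, 2)]
Fold 1: move[3]->R => RULRU INVALID (collision), skipped
Fold 2: move[1]->L => RLLLU INVALID (collision), skipped
Fold 3: move[1]->D => RDLLU VALID
Fold 4: move[0]->U => UDLLU INVALID (collision), skipped
Fold 5: move[3]->U => RDLUU INVALID (collision), skipped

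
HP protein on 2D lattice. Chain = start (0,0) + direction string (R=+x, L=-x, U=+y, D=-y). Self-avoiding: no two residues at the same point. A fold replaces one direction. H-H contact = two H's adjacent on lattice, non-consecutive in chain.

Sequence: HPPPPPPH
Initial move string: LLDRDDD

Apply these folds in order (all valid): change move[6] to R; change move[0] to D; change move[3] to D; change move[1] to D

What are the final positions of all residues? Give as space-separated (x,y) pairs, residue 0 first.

Initial moves: LLDRDDD
Fold: move[6]->R => LLDRDDR (positions: [(0, 0), (-1, 0), (-2, 0), (-2, -1), (-1, -1), (-1, -2), (-1, -3), (0, -3)])
Fold: move[0]->D => DLDRDDR (positions: [(0, 0), (0, -1), (-1, -1), (-1, -2), (0, -2), (0, -3), (0, -4), (1, -4)])
Fold: move[3]->D => DLDDDDR (positions: [(0, 0), (0, -1), (-1, -1), (-1, -2), (-1, -3), (-1, -4), (-1, -5), (0, -5)])
Fold: move[1]->D => DDDDDDR (positions: [(0, 0), (0, -1), (0, -2), (0, -3), (0, -4), (0, -5), (0, -6), (1, -6)])

Answer: (0,0) (0,-1) (0,-2) (0,-3) (0,-4) (0,-5) (0,-6) (1,-6)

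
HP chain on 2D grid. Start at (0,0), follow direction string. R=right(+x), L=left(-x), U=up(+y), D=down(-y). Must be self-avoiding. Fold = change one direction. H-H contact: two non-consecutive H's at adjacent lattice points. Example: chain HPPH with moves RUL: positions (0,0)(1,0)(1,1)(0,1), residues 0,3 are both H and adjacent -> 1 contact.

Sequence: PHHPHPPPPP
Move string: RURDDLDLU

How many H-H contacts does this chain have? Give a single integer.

Answer: 1

Derivation:
Positions: [(0, 0), (1, 0), (1, 1), (2, 1), (2, 0), (2, -1), (1, -1), (1, -2), (0, -2), (0, -1)]
H-H contact: residue 1 @(1,0) - residue 4 @(2, 0)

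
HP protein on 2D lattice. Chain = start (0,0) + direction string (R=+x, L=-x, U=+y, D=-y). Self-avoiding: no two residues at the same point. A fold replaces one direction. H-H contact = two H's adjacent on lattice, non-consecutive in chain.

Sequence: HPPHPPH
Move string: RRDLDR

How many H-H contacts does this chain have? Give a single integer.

Positions: [(0, 0), (1, 0), (2, 0), (2, -1), (1, -1), (1, -2), (2, -2)]
H-H contact: residue 3 @(2,-1) - residue 6 @(2, -2)

Answer: 1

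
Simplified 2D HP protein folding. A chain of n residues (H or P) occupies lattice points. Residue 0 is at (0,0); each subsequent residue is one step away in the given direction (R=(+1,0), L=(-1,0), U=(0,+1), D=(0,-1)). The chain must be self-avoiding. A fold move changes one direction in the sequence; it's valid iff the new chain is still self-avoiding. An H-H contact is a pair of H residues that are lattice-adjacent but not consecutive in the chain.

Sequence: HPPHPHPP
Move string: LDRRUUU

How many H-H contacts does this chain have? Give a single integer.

Positions: [(0, 0), (-1, 0), (-1, -1), (0, -1), (1, -1), (1, 0), (1, 1), (1, 2)]
H-H contact: residue 0 @(0,0) - residue 5 @(1, 0)
H-H contact: residue 0 @(0,0) - residue 3 @(0, -1)

Answer: 2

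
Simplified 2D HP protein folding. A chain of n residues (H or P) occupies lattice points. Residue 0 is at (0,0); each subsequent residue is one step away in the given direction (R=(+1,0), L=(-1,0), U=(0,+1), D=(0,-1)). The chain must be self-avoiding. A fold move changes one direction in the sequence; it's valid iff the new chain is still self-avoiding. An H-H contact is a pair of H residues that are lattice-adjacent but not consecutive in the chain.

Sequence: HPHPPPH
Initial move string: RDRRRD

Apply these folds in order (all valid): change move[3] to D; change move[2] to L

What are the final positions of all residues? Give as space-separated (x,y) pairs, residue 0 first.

Initial moves: RDRRRD
Fold: move[3]->D => RDRDRD (positions: [(0, 0), (1, 0), (1, -1), (2, -1), (2, -2), (3, -2), (3, -3)])
Fold: move[2]->L => RDLDRD (positions: [(0, 0), (1, 0), (1, -1), (0, -1), (0, -2), (1, -2), (1, -3)])

Answer: (0,0) (1,0) (1,-1) (0,-1) (0,-2) (1,-2) (1,-3)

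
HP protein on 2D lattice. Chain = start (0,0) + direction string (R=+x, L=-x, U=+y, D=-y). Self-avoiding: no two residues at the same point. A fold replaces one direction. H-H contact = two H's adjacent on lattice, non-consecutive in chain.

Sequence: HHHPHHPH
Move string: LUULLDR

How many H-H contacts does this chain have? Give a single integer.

Positions: [(0, 0), (-1, 0), (-1, 1), (-1, 2), (-2, 2), (-3, 2), (-3, 1), (-2, 1)]
H-H contact: residue 2 @(-1,1) - residue 7 @(-2, 1)
H-H contact: residue 4 @(-2,2) - residue 7 @(-2, 1)

Answer: 2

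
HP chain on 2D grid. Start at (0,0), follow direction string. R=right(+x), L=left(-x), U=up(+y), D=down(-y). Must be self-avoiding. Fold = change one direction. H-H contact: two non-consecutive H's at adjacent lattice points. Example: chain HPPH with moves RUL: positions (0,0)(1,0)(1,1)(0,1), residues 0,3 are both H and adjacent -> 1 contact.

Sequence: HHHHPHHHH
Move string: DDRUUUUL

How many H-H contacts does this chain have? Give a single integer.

Positions: [(0, 0), (0, -1), (0, -2), (1, -2), (1, -1), (1, 0), (1, 1), (1, 2), (0, 2)]
H-H contact: residue 0 @(0,0) - residue 5 @(1, 0)

Answer: 1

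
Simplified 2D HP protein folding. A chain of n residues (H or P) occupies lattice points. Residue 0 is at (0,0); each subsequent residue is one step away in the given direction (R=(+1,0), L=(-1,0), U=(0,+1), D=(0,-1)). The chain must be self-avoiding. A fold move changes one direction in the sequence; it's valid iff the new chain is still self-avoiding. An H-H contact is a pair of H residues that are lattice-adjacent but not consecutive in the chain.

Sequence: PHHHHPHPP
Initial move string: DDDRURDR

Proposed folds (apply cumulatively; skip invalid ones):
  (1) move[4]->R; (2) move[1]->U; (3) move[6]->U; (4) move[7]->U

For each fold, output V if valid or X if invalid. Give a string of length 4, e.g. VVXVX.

Initial: DDDRURDR -> [(0, 0), (0, -1), (0, -2), (0, -3), (1, -3), (1, -2), (2, -2), (2, -3), (3, -3)]
Fold 1: move[4]->R => DDDRRRDR VALID
Fold 2: move[1]->U => DUDRRRDR INVALID (collision), skipped
Fold 3: move[6]->U => DDDRRRUR VALID
Fold 4: move[7]->U => DDDRRRUU VALID

Answer: VXVV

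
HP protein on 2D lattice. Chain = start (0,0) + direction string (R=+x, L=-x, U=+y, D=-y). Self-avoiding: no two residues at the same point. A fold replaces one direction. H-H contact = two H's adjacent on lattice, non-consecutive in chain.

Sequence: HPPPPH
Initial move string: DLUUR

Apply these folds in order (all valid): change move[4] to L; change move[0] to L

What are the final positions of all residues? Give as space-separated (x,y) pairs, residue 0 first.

Initial moves: DLUUR
Fold: move[4]->L => DLUUL (positions: [(0, 0), (0, -1), (-1, -1), (-1, 0), (-1, 1), (-2, 1)])
Fold: move[0]->L => LLUUL (positions: [(0, 0), (-1, 0), (-2, 0), (-2, 1), (-2, 2), (-3, 2)])

Answer: (0,0) (-1,0) (-2,0) (-2,1) (-2,2) (-3,2)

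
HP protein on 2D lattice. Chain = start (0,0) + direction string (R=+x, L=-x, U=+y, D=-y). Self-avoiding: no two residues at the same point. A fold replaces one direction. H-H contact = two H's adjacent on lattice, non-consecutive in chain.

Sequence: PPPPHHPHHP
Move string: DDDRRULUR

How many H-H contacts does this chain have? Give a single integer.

Positions: [(0, 0), (0, -1), (0, -2), (0, -3), (1, -3), (2, -3), (2, -2), (1, -2), (1, -1), (2, -1)]
H-H contact: residue 4 @(1,-3) - residue 7 @(1, -2)

Answer: 1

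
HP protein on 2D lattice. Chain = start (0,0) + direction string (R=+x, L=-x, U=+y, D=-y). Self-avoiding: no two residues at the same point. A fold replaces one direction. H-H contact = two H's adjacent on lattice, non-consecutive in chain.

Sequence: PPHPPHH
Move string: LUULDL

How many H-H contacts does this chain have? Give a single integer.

Answer: 1

Derivation:
Positions: [(0, 0), (-1, 0), (-1, 1), (-1, 2), (-2, 2), (-2, 1), (-3, 1)]
H-H contact: residue 2 @(-1,1) - residue 5 @(-2, 1)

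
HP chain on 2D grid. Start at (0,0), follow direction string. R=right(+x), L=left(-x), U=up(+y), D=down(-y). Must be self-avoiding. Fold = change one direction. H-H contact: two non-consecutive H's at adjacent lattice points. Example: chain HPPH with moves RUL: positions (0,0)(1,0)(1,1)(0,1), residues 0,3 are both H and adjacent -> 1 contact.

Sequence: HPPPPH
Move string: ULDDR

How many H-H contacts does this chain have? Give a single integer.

Answer: 1

Derivation:
Positions: [(0, 0), (0, 1), (-1, 1), (-1, 0), (-1, -1), (0, -1)]
H-H contact: residue 0 @(0,0) - residue 5 @(0, -1)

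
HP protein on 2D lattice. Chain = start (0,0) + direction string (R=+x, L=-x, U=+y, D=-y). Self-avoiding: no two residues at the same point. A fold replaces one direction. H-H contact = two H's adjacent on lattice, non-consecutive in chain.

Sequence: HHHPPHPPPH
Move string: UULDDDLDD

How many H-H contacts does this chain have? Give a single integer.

Positions: [(0, 0), (0, 1), (0, 2), (-1, 2), (-1, 1), (-1, 0), (-1, -1), (-2, -1), (-2, -2), (-2, -3)]
H-H contact: residue 0 @(0,0) - residue 5 @(-1, 0)

Answer: 1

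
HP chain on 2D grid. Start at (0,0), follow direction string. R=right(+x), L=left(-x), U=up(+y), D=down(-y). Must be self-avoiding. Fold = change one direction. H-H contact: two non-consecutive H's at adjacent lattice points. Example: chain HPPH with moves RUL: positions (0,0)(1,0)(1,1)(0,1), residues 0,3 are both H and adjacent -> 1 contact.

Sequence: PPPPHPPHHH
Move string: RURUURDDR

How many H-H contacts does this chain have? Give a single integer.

Positions: [(0, 0), (1, 0), (1, 1), (2, 1), (2, 2), (2, 3), (3, 3), (3, 2), (3, 1), (4, 1)]
H-H contact: residue 4 @(2,2) - residue 7 @(3, 2)

Answer: 1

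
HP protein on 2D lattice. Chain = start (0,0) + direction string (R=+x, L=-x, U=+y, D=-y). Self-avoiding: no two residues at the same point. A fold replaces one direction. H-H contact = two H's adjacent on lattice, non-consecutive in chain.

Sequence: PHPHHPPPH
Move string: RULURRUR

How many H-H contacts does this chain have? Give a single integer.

Positions: [(0, 0), (1, 0), (1, 1), (0, 1), (0, 2), (1, 2), (2, 2), (2, 3), (3, 3)]
No H-H contacts found.

Answer: 0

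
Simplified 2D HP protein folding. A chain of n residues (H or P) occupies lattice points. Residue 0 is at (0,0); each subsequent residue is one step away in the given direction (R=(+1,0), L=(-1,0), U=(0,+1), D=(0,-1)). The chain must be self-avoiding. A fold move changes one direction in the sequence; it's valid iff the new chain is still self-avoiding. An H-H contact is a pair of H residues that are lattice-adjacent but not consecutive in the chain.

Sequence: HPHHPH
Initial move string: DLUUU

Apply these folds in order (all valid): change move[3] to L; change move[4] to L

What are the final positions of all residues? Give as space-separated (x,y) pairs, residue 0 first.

Initial moves: DLUUU
Fold: move[3]->L => DLULU (positions: [(0, 0), (0, -1), (-1, -1), (-1, 0), (-2, 0), (-2, 1)])
Fold: move[4]->L => DLULL (positions: [(0, 0), (0, -1), (-1, -1), (-1, 0), (-2, 0), (-3, 0)])

Answer: (0,0) (0,-1) (-1,-1) (-1,0) (-2,0) (-3,0)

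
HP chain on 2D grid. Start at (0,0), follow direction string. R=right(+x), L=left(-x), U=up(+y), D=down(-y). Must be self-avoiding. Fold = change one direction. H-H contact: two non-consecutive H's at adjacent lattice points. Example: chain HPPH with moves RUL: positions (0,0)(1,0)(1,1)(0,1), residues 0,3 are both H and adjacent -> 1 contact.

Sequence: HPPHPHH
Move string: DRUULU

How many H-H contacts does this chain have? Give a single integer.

Answer: 2

Derivation:
Positions: [(0, 0), (0, -1), (1, -1), (1, 0), (1, 1), (0, 1), (0, 2)]
H-H contact: residue 0 @(0,0) - residue 3 @(1, 0)
H-H contact: residue 0 @(0,0) - residue 5 @(0, 1)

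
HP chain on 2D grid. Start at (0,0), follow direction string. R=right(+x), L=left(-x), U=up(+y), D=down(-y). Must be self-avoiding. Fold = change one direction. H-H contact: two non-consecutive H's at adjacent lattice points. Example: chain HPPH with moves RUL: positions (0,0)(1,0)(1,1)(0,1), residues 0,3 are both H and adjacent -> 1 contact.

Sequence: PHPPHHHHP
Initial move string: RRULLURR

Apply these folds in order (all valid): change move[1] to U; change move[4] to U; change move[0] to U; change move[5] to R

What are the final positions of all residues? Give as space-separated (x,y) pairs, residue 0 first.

Initial moves: RRULLURR
Fold: move[1]->U => RUULLURR (positions: [(0, 0), (1, 0), (1, 1), (1, 2), (0, 2), (-1, 2), (-1, 3), (0, 3), (1, 3)])
Fold: move[4]->U => RUULUURR (positions: [(0, 0), (1, 0), (1, 1), (1, 2), (0, 2), (0, 3), (0, 4), (1, 4), (2, 4)])
Fold: move[0]->U => UUULUURR (positions: [(0, 0), (0, 1), (0, 2), (0, 3), (-1, 3), (-1, 4), (-1, 5), (0, 5), (1, 5)])
Fold: move[5]->R => UUULURRR (positions: [(0, 0), (0, 1), (0, 2), (0, 3), (-1, 3), (-1, 4), (0, 4), (1, 4), (2, 4)])

Answer: (0,0) (0,1) (0,2) (0,3) (-1,3) (-1,4) (0,4) (1,4) (2,4)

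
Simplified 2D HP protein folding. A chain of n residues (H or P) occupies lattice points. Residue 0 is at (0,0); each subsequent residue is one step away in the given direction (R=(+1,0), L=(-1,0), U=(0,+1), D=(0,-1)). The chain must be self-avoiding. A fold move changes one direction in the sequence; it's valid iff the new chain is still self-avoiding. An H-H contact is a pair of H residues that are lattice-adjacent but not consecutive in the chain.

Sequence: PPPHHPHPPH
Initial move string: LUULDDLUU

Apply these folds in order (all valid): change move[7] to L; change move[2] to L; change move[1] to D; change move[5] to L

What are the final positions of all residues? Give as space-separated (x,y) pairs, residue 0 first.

Answer: (0,0) (-1,0) (-1,-1) (-2,-1) (-3,-1) (-3,-2) (-4,-2) (-5,-2) (-6,-2) (-6,-1)

Derivation:
Initial moves: LUULDDLUU
Fold: move[7]->L => LUULDDLLU (positions: [(0, 0), (-1, 0), (-1, 1), (-1, 2), (-2, 2), (-2, 1), (-2, 0), (-3, 0), (-4, 0), (-4, 1)])
Fold: move[2]->L => LULLDDLLU (positions: [(0, 0), (-1, 0), (-1, 1), (-2, 1), (-3, 1), (-3, 0), (-3, -1), (-4, -1), (-5, -1), (-5, 0)])
Fold: move[1]->D => LDLLDDLLU (positions: [(0, 0), (-1, 0), (-1, -1), (-2, -1), (-3, -1), (-3, -2), (-3, -3), (-4, -3), (-5, -3), (-5, -2)])
Fold: move[5]->L => LDLLDLLLU (positions: [(0, 0), (-1, 0), (-1, -1), (-2, -1), (-3, -1), (-3, -2), (-4, -2), (-5, -2), (-6, -2), (-6, -1)])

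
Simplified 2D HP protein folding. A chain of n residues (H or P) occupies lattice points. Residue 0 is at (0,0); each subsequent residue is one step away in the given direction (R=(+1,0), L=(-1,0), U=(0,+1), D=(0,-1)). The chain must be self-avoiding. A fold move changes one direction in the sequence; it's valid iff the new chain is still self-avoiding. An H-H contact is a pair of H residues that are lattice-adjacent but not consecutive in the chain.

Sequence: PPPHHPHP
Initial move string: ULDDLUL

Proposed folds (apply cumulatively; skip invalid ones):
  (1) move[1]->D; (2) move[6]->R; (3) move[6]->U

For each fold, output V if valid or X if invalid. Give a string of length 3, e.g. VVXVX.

Initial: ULDDLUL -> [(0, 0), (0, 1), (-1, 1), (-1, 0), (-1, -1), (-2, -1), (-2, 0), (-3, 0)]
Fold 1: move[1]->D => UDDDLUL INVALID (collision), skipped
Fold 2: move[6]->R => ULDDLUR INVALID (collision), skipped
Fold 3: move[6]->U => ULDDLUU VALID

Answer: XXV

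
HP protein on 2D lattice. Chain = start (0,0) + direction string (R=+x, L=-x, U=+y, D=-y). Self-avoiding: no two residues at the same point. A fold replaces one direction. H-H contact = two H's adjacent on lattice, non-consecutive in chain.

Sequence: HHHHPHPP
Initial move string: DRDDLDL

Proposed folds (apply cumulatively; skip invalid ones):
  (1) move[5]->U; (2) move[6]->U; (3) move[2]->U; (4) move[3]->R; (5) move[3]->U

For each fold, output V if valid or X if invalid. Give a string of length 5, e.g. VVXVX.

Initial: DRDDLDL -> [(0, 0), (0, -1), (1, -1), (1, -2), (1, -3), (0, -3), (0, -4), (-1, -4)]
Fold 1: move[5]->U => DRDDLUL VALID
Fold 2: move[6]->U => DRDDLUU INVALID (collision), skipped
Fold 3: move[2]->U => DRUDLUL INVALID (collision), skipped
Fold 4: move[3]->R => DRDRLUL INVALID (collision), skipped
Fold 5: move[3]->U => DRDULUL INVALID (collision), skipped

Answer: VXXXX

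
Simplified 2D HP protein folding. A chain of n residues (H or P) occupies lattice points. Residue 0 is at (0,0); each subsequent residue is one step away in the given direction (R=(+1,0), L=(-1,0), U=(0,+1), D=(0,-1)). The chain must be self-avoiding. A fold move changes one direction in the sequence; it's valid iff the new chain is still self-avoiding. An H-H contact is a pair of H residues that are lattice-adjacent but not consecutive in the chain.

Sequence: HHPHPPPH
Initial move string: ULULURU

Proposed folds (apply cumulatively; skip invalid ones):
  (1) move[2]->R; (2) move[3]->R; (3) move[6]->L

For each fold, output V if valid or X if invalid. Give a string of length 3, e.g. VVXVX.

Initial: ULULURU -> [(0, 0), (0, 1), (-1, 1), (-1, 2), (-2, 2), (-2, 3), (-1, 3), (-1, 4)]
Fold 1: move[2]->R => ULRLURU INVALID (collision), skipped
Fold 2: move[3]->R => ULURURU VALID
Fold 3: move[6]->L => ULURURL INVALID (collision), skipped

Answer: XVX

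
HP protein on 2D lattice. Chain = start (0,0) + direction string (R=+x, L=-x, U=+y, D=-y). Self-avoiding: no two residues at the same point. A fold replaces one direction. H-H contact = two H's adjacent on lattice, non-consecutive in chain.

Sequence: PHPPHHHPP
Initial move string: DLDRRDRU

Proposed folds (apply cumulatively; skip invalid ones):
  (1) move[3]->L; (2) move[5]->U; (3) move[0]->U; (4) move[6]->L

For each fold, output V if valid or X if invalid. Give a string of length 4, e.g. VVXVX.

Answer: XVXX

Derivation:
Initial: DLDRRDRU -> [(0, 0), (0, -1), (-1, -1), (-1, -2), (0, -2), (1, -2), (1, -3), (2, -3), (2, -2)]
Fold 1: move[3]->L => DLDLRDRU INVALID (collision), skipped
Fold 2: move[5]->U => DLDRRURU VALID
Fold 3: move[0]->U => ULDRRURU INVALID (collision), skipped
Fold 4: move[6]->L => DLDRRULU INVALID (collision), skipped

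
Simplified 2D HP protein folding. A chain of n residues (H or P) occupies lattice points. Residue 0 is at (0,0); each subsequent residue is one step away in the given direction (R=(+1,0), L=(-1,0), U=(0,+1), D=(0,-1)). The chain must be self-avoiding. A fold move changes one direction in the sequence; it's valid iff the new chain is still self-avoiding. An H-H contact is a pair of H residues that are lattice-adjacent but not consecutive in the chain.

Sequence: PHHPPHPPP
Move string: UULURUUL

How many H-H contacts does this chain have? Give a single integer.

Answer: 1

Derivation:
Positions: [(0, 0), (0, 1), (0, 2), (-1, 2), (-1, 3), (0, 3), (0, 4), (0, 5), (-1, 5)]
H-H contact: residue 2 @(0,2) - residue 5 @(0, 3)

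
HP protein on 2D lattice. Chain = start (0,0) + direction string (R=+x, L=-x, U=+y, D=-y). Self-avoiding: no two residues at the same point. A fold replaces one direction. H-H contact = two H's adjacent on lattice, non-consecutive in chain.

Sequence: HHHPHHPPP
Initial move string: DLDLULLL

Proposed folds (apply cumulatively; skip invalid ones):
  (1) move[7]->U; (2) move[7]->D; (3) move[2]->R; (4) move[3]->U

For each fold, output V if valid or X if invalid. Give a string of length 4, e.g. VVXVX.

Answer: VVXX

Derivation:
Initial: DLDLULLL -> [(0, 0), (0, -1), (-1, -1), (-1, -2), (-2, -2), (-2, -1), (-3, -1), (-4, -1), (-5, -1)]
Fold 1: move[7]->U => DLDLULLU VALID
Fold 2: move[7]->D => DLDLULLD VALID
Fold 3: move[2]->R => DLRLULLD INVALID (collision), skipped
Fold 4: move[3]->U => DLDUULLD INVALID (collision), skipped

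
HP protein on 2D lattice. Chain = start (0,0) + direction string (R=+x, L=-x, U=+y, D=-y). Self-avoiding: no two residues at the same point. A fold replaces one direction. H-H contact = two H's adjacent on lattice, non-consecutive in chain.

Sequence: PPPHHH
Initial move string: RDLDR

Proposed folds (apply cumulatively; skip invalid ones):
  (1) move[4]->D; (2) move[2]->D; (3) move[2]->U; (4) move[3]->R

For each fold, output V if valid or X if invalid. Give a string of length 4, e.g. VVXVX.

Initial: RDLDR -> [(0, 0), (1, 0), (1, -1), (0, -1), (0, -2), (1, -2)]
Fold 1: move[4]->D => RDLDD VALID
Fold 2: move[2]->D => RDDDD VALID
Fold 3: move[2]->U => RDUDD INVALID (collision), skipped
Fold 4: move[3]->R => RDDRD VALID

Answer: VVXV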